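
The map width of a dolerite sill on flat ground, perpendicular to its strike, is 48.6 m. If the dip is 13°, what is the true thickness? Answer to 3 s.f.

True thickness t = w · sin(dip) = 48.6 × sin 13°
t = 48.6 × 0.2250 = 10.933 m

10.9 m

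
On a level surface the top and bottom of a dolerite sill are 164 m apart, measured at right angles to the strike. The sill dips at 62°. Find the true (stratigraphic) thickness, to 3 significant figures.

True thickness t = w · sin(dip) = 164 × sin 62°
t = 164 × 0.8829 = 144.803 m

145 m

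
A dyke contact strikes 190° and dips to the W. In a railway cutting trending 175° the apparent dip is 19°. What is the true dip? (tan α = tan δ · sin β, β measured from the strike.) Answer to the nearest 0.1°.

53.1°

β = acute angle between strike 190° and section 175° = 15°.
tan δ = tan α / sin β = tan 19° / sin 15° = 0.3443 / 0.2588 = 1.3304
true dip = arctan 1.3304 = 53.07°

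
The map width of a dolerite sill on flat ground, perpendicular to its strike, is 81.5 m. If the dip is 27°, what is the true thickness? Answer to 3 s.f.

True thickness t = w · sin(dip) = 81.5 × sin 27°
t = 81.5 × 0.4540 = 37.000 m

37.0 m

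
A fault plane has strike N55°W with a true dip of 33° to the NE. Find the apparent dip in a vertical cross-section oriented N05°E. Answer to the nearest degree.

29°

The strike is N55°W and the section trends N05°E; the acute angle between them is β = 60°.
tan(apparent dip) = tan 33° · sin 60° = 0.5624
apparent dip = arctan 0.5624 = 29.35°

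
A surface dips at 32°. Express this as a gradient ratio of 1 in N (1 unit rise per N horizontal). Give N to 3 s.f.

1 : N means tan θ = 1/N, so N = 1/tan 32° = 1/0.6249

1 in 1.60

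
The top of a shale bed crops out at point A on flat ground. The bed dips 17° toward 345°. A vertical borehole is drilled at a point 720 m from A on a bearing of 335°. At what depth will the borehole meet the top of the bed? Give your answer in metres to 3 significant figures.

217 m

The hole lies 10° from the dip direction, so the down-dip offset is 720 × cos 10° = 709.06 m.
Depth = down-dip offset × tan(dip) = 709.06 × tan 17° = 709.06 × 0.3057
Depth = 216.78 m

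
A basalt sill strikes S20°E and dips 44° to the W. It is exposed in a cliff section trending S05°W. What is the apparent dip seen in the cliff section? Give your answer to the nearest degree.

22°

Angle between strike (S20°E) and section (S05°W): β = 25°.
tan α = tan 44° × sin 25° = 0.9657 × 0.4226 = 0.4081
α = arctan(0.4081) = 22.20°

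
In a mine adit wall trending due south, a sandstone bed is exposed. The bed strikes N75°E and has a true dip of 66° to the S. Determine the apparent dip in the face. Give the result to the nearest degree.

65°

Angle between strike (N75°E) and section (due south): β = 75°.
tan α = tan 66° × sin 75° = 2.2460 × 0.9659 = 2.1695
apparent dip = arctan 2.1695 = 65.25°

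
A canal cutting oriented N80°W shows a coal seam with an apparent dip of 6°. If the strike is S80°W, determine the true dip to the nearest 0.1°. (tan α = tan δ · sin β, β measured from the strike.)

The section is 20° from the strike.
tan δ = tan α / sin β = tan 6° / sin 20° = 0.1051 / 0.3420 = 0.3073
δ = arctan(0.3073) = 17.08°

17.1°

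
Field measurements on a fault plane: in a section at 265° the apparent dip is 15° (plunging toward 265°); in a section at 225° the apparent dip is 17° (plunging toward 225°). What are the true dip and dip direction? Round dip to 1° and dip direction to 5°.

Represent each trace as a vector plunging at its apparent dip toward its trend (east-north-up frame): v₁ = (-0.962, -0.084, -0.259), v₂ = (-0.676, -0.676, -0.292).
n = v₁ × v₂ = (-0.150, -0.106, 0.594) (taken with n_z > 0).
tan δ = √(n_x²+n_y²)/n_z = 0.184/0.594, so δ = 17.2°.
Dip direction = atan2(-0.150, -0.106) = 235° (azimuth of n's horizontal projection).

true dip 17°, dip direction 235°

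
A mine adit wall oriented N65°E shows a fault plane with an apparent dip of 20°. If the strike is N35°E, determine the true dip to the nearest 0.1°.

36.1°

The section is 30° from the strike.
tan(true dip) = tan 20° / sin 30° = 0.7279
true dip = arctan 0.7279 = 36.05°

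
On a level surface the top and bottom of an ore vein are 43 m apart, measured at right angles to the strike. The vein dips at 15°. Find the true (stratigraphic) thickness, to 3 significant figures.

True thickness t = w · sin(dip) = 43 × sin 15°
t = 43 × 0.2588 = 11.129 m

11.1 m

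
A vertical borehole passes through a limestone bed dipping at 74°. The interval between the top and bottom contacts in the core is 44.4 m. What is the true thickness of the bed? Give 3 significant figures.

12.2 m

True thickness t = h · cos(dip) = 44.4 × cos 74°
t = 44.4 × 0.2756 = 12.238 m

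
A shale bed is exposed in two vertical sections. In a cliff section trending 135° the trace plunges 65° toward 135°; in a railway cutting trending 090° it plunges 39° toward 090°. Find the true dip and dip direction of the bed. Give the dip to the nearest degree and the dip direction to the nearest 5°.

true dip 67°, dip direction 160°

Represent each trace as a vector plunging at its apparent dip toward its trend (east-north-up frame): v₁ = (0.299, -0.299, -0.906), v₂ = (0.777, 0.000, -0.629).
The plane normal is n = v₁ × v₂ ∝ (0.188, -0.516, 0.232).
Dip δ = arctan(|n_h|/n_z) = arctan(0.549/0.232) = 67.1°.
Dip direction = azimuth of (n_x, n_y) = atan2(0.188, -0.516) = 160°.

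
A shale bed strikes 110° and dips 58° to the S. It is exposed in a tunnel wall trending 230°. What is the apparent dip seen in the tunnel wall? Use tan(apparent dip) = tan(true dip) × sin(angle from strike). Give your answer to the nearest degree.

Angle between strike (110°) and section (230°): β = 60°.
tan(apparent dip) = tan 58° · sin 60° = 1.3859
α = arctan(1.3859) = 54.19°

54°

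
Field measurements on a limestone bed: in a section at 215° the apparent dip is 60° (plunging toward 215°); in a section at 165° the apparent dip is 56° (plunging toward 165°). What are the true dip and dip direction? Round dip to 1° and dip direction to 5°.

true dip 61°, dip direction 200°

Each apparent-dip line lies in the plane. As unit vectors (x east, y north, z up), v₁ plunges 60°→215° and v₂ plunges 56°→165°.
n = v₁ × v₂ = (-0.128, -0.363, 0.214) (taken with n_z > 0).
Dip δ = arctan(|n_h|/n_z) = arctan(0.385/0.214) = 60.9°.
Dip direction = azimuth of (n_x, n_y) = atan2(-0.128, -0.363) = 199°.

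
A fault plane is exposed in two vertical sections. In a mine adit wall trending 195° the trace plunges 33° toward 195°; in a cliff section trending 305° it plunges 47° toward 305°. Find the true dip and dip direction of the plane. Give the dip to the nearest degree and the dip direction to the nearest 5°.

Represent each trace as a vector plunging at its apparent dip toward its trend (east-north-up frame): v₁ = (-0.217, -0.810, -0.545), v₂ = (-0.559, 0.391, -0.731).
The plane normal is n = v₁ × v₂ ∝ (-0.806, -0.146, 0.537).
Dip δ = arctan(|n_h|/n_z) = arctan(0.819/0.537) = 56.7°.
Dip direction = azimuth of (n_x, n_y) = atan2(-0.806, -0.146) = 260°.

true dip 57°, dip direction 260°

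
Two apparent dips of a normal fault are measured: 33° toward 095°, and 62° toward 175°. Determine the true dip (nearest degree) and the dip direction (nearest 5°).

true dip 62°, dip direction 165°

The two traces are lines in the plane: v₁ = (sin 95°·cos 33°, cos 95°·cos 33°, −sin 33°), v₂ = (sin 175°·cos 62°, cos 175°·cos 62°, −sin 62°).
Cross product v₁ × v₂ gives the pole to the plane: n ∝ (0.190, -0.715, 0.388).
tan δ = √(n_x²+n_y²)/n_z = 0.740/0.388, so δ = 62.4°.
Dip direction = azimuth of (n_x, n_y) = atan2(0.190, -0.715) = 165°.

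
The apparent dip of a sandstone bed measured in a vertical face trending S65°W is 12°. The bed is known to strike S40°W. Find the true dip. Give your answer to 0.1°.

26.7°

β = acute angle between strike S40°W and section S65°W = 25°.
tan(true dip) = tan 12° / sin 25° = 0.5030
δ = arctan(0.5030) = 26.70°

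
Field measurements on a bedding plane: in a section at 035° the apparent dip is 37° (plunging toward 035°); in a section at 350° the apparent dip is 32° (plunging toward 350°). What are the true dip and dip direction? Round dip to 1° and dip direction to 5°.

true dip 37°, dip direction 025°

Each apparent-dip line lies in the plane. As unit vectors (x east, y north, z up), v₁ plunges 37°→035° and v₂ plunges 32°→350°.
The plane normal is n = v₁ × v₂ ∝ (0.156, 0.331, 0.479).
tan δ = √(n_x²+n_y²)/n_z = 0.366/0.479, so δ = 37.4°.
Dip direction = atan2(0.156, 0.331) = 25° (azimuth of n's horizontal projection).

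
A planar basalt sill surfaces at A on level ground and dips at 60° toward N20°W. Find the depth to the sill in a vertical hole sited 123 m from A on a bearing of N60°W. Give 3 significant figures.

The hole lies 40° from the dip direction, so the down-dip offset is 123 × cos 40° = 94.22 m.
Depth = down-dip offset × tan(dip) = 94.22 × tan 60° = 94.22 × 1.7321
Depth = 163.20 m

163 m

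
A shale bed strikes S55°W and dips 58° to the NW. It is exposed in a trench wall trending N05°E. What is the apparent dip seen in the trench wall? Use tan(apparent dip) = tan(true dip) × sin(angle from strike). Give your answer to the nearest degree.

51°

The section lies 50° from the strike.
tan(apparent dip) = tan 58° · sin 50° = 1.2259
α = arctan(1.2259) = 50.80°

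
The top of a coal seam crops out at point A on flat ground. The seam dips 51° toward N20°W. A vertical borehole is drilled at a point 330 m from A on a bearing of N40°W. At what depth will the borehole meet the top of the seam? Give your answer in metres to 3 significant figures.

383 m

The hole lies 20° from the dip direction, so the down-dip offset is 330 × cos 20° = 310.10 m.
Depth = down-dip offset × tan(dip) = 310.10 × tan 51° = 310.10 × 1.2349
Depth = 382.94 m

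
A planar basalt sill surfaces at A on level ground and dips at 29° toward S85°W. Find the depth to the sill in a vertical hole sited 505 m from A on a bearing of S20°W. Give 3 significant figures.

118 m

The hole lies 65° from the dip direction, so the down-dip offset is 505 × cos 65° = 213.42 m.
Depth = down-dip offset × tan(dip) = 213.42 × tan 29° = 213.42 × 0.5543
Depth = 118.30 m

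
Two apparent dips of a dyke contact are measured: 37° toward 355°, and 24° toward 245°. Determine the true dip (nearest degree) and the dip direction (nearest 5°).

The two traces are lines in the plane: v₁ = (sin 355°·cos 37°, cos 355°·cos 37°, −sin 37°), v₂ = (sin 245°·cos 24°, cos 245°·cos 24°, −sin 24°).
n = v₁ × v₂ = (-0.556, 0.470, 0.686) (taken with n_z > 0).
tan δ = √(n_x²+n_y²)/n_z = 0.728/0.686, so δ = 46.7°.
The horizontal component of n points toward azimuth atan2(n_x, n_y) = 310°, the dip direction.

true dip 47°, dip direction 310°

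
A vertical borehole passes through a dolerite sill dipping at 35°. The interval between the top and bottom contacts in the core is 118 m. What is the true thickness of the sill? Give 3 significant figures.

True thickness t = h · cos(dip) = 118 × cos 35°
t = 118 × 0.8192 = 96.660 m

96.7 m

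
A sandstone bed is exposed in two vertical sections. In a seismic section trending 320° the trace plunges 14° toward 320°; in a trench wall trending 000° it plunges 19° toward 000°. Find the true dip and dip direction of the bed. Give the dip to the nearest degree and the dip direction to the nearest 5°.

true dip 19°, dip direction 005°

Each apparent-dip line lies in the plane. As unit vectors (x east, y north, z up), v₁ plunges 14°→320° and v₂ plunges 19°→000°.
Cross product v₁ × v₂ gives the pole to the plane: n ∝ (0.013, 0.203, 0.590).
tan δ = √(n_x²+n_y²)/n_z = 0.203/0.590, so δ = 19.0°.
Dip direction = azimuth of (n_x, n_y) = atan2(0.013, 0.203) = 4°.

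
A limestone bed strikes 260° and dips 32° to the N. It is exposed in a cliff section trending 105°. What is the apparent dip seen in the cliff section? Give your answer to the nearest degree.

Angle between strike (260°) and section (105°): β = 25°.
tan α = tan 32° × sin 25° = 0.6249 × 0.4226 = 0.2641
apparent dip = arctan 0.2641 = 14.79°

15°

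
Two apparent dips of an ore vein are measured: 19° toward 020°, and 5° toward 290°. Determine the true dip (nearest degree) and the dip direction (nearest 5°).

true dip 20°, dip direction 005°

Each apparent-dip line lies in the plane. As unit vectors (x east, y north, z up), v₁ plunges 19°→020° and v₂ plunges 5°→290°.
n = v₁ × v₂ = (0.033, 0.333, 0.942) (taken with n_z > 0).
tan δ = √(n_x²+n_y²)/n_z = 0.335/0.942, so δ = 19.6°.
Dip direction = azimuth of (n_x, n_y) = atan2(0.033, 0.333) = 6°.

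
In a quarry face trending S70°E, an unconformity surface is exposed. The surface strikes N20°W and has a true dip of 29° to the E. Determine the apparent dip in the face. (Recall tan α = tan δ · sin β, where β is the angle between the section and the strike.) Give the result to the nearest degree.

The strike is N20°W and the section trends S70°E; the acute angle between them is β = 50°.
tan(apparent dip) = tan 29° · sin 50° = 0.4246
α = arctan(0.4246) = 23.01°

23°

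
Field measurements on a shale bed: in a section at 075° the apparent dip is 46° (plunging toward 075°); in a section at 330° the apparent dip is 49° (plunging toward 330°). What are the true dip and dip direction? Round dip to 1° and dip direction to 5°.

Represent each trace as a vector plunging at its apparent dip toward its trend (east-north-up frame): v₁ = (0.671, 0.180, -0.719), v₂ = (-0.328, 0.568, -0.755).
The plane normal is n = v₁ × v₂ ∝ (0.273, 0.742, 0.440).
tan δ = √(n_x²+n_y²)/n_z = 0.791/0.440, so δ = 60.9°.
The horizontal component of n points toward azimuth atan2(n_x, n_y) = 20°, the dip direction.

true dip 61°, dip direction 020°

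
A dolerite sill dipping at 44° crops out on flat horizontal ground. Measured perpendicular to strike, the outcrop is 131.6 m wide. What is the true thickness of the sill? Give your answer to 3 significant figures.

91.4 m

True thickness t = w · sin(dip) = 131.6 × sin 44°
t = 131.6 × 0.6947 = 91.417 m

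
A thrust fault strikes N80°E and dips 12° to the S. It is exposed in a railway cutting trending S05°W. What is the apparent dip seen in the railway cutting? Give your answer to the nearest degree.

12°

The strike is N80°E and the section trends S05°W; the acute angle between them is β = 75°.
tan(apparent dip) = tan 12° · sin 75° = 0.2053
apparent dip = arctan 0.2053 = 11.60°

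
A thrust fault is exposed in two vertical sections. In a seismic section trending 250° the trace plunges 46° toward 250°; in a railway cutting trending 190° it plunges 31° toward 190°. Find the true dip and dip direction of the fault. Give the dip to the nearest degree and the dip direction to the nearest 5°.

Represent each trace as a vector plunging at its apparent dip toward its trend (east-north-up frame): v₁ = (-0.653, -0.238, -0.719), v₂ = (-0.149, -0.844, -0.515).
n = v₁ × v₂ = (-0.485, -0.229, 0.516) (taken with n_z > 0).
True dip = arccos(n_z / |n|) = arccos(0.6931) = 46.1°.
Dip direction = azimuth of (n_x, n_y) = atan2(-0.485, -0.229) = 245°.

true dip 46°, dip direction 245°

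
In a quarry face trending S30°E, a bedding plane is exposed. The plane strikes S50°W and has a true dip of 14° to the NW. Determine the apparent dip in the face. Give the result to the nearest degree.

14°

Angle between strike (S50°W) and section (S30°E): β = 80°.
tan α = tan 14° × sin 80° = 0.2493 × 0.9848 = 0.2455
apparent dip = arctan 0.2455 = 13.80°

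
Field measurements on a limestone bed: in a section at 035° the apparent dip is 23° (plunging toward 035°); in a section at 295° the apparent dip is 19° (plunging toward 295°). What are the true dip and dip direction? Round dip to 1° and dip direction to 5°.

true dip 31°, dip direction 350°

Represent each trace as a vector plunging at its apparent dip toward its trend (east-north-up frame): v₁ = (0.528, 0.754, -0.391), v₂ = (-0.857, 0.400, -0.326).
The plane normal is n = v₁ × v₂ ∝ (-0.089, 0.507, 0.857).
Dip δ = arctan(|n_h|/n_z) = arctan(0.515/0.857) = 31.0°.
The horizontal component of n points toward azimuth atan2(n_x, n_y) = 350°, the dip direction.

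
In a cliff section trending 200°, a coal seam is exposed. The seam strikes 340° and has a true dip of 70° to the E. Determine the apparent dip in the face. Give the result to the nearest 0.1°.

Angle between strike (340°) and section (200°): β = 40°.
tan α = tan 70° × sin 40° = 2.7475 × 0.6428 = 1.7660
apparent dip = arctan 1.7660 = 60.48°

60.5°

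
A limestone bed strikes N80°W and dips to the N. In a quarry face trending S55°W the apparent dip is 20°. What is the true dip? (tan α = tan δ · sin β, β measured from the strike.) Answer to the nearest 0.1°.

27.2°

β = acute angle between strike N80°W and section S55°W = 45°.
tan δ = tan α / sin β = tan 20° / sin 45° = 0.3640 / 0.7071 = 0.5147
true dip = arctan 0.5147 = 27.24°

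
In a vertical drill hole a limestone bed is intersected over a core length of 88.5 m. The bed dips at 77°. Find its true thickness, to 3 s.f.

19.9 m

True thickness t = h · cos(dip) = 88.5 × cos 77°
t = 88.5 × 0.2250 = 19.908 m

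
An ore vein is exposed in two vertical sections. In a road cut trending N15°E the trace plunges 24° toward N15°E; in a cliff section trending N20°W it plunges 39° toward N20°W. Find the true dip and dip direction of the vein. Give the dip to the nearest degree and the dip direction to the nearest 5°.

true dip 42°, dip direction 315°

The two traces are lines in the plane: v₁ = (sin 15°·cos 24°, cos 15°·cos 24°, −sin 24°), v₂ = (sin 340°·cos 39°, cos 340°·cos 39°, −sin 39°).
The plane normal is n = v₁ × v₂ ∝ (-0.258, 0.257, 0.407).
Dip δ = arctan(|n_h|/n_z) = arctan(0.364/0.407) = 41.8°.
Dip direction = atan2(-0.258, 0.257) = 315° (azimuth of n's horizontal projection).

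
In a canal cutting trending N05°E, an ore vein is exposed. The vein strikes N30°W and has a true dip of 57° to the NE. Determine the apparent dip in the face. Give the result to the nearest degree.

Angle between strike (N30°W) and section (N05°E): β = 35°.
tan(apparent dip) = tan 57° · sin 35° = 0.8832
apparent dip = arctan 0.8832 = 41.45°

41°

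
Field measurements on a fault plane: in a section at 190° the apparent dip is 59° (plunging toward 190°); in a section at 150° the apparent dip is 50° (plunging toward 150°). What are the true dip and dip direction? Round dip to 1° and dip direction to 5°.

Represent each trace as a vector plunging at its apparent dip toward its trend (east-north-up frame): v₁ = (-0.089, -0.507, -0.857), v₂ = (0.321, -0.557, -0.766).
The plane normal is n = v₁ × v₂ ∝ (-0.089, -0.344, 0.213).
True dip = arccos(n_z / |n|) = arccos(0.5139) = 59.1°.
Dip direction = atan2(-0.089, -0.344) = 194° (azimuth of n's horizontal projection).

true dip 59°, dip direction 195°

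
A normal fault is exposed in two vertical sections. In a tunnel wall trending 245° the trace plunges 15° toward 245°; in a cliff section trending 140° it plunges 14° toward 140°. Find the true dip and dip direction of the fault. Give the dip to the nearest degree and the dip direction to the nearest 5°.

true dip 23°, dip direction 195°

Represent each trace as a vector plunging at its apparent dip toward its trend (east-north-up frame): v₁ = (-0.875, -0.408, -0.259), v₂ = (0.624, -0.743, -0.242).
The plane normal is n = v₁ × v₂ ∝ (-0.094, -0.373, 0.905).
tan δ = √(n_x²+n_y²)/n_z = 0.385/0.905, so δ = 23.0°.
The horizontal component of n points toward azimuth atan2(n_x, n_y) = 194°, the dip direction.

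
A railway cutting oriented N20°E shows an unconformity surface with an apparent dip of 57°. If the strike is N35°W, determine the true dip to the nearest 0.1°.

The section is 55° from the strike.
tan(true dip) = tan 57° / sin 55° = 1.8798
true dip = arctan 1.8798 = 61.99°

62.0°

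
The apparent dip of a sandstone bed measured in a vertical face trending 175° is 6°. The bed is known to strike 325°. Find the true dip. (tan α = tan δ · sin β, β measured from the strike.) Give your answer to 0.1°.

β = acute angle between strike 325° and section 175° = 30°.
tan(true dip) = tan 6° / sin 30° = 0.2102
true dip = arctan 0.2102 = 11.87°

11.9°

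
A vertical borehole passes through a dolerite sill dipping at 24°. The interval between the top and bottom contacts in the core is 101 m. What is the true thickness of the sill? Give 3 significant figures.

True thickness t = h · cos(dip) = 101 × cos 24°
t = 101 × 0.9135 = 92.268 m

92.3 m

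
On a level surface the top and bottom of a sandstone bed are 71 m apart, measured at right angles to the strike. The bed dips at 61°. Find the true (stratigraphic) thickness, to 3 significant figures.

62.1 m

True thickness t = w · sin(dip) = 71 × sin 61°
t = 71 × 0.8746 = 62.098 m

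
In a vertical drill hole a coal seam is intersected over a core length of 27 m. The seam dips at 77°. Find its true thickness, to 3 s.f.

True thickness t = h · cos(dip) = 27 × cos 77°
t = 27 × 0.2250 = 6.074 m

6.07 m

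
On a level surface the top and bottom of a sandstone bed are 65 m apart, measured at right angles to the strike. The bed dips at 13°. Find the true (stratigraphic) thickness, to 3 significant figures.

14.6 m

True thickness t = w · sin(dip) = 65 × sin 13°
t = 65 × 0.2250 = 14.622 m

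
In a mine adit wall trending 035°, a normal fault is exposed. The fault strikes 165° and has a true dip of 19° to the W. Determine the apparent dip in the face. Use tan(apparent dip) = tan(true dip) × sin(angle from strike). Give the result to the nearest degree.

15°

The strike is 165° and the section trends 035°; the acute angle between them is β = 50°.
tan(apparent dip) = tan 19° · sin 50° = 0.2638
α = arctan(0.2638) = 14.78°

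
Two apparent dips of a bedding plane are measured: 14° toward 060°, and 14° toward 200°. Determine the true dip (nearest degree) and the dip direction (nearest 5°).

true dip 36°, dip direction 130°

Represent each trace as a vector plunging at its apparent dip toward its trend (east-north-up frame): v₁ = (0.840, 0.485, -0.242), v₂ = (-0.332, -0.912, -0.242).
n = v₁ × v₂ = (0.338, -0.284, 0.605) (taken with n_z > 0).
Dip δ = arctan(|n_h|/n_z) = arctan(0.441/0.605) = 36.1°.
Dip direction = atan2(0.338, -0.284) = 130° (azimuth of n's horizontal projection).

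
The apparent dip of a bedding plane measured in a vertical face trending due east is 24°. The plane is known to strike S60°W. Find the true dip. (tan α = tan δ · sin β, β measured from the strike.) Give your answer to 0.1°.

The section is 30° from the strike.
tan δ = tan α / sin β = tan 24° / sin 30° = 0.4452 / 0.5000 = 0.8905
δ = arctan(0.8905) = 41.68°

41.7°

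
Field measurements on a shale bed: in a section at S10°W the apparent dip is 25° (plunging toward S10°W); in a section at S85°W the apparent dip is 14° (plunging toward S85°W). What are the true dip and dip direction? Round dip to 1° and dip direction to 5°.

The two traces are lines in the plane: v₁ = (sin 190°·cos 25°, cos 190°·cos 25°, −sin 25°), v₂ = (sin 265°·cos 14°, cos 265°·cos 14°, −sin 14°).
Cross product v₁ × v₂ gives the pole to the plane: n ∝ (-0.180, -0.370, 0.849).
Dip δ = arctan(|n_h|/n_z) = arctan(0.412/0.849) = 25.9°.
The horizontal component of n points toward azimuth atan2(n_x, n_y) = 206°, the dip direction.

true dip 26°, dip direction 205°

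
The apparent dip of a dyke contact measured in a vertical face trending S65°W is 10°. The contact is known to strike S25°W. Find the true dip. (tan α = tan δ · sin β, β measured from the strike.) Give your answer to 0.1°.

15.3°

The section is 40° from the strike.
tan(true dip) = tan 10° / sin 40° = 0.2743
δ = arctan(0.2743) = 15.34°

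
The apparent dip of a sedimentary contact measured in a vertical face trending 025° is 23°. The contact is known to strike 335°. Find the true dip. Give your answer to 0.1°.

29.0°

β = acute angle between strike 335° and section 025° = 50°.
tan(true dip) = tan 23° / sin 50° = 0.5541
δ = arctan(0.5541) = 28.99°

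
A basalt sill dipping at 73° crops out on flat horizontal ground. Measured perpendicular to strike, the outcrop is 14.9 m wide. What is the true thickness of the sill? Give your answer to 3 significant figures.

14.2 m

True thickness t = w · sin(dip) = 14.9 × sin 73°
t = 14.9 × 0.9563 = 14.249 m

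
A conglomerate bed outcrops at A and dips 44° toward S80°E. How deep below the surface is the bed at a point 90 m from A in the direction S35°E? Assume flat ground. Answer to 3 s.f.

The hole lies 45° from the dip direction, so the down-dip offset is 90 × cos 45° = 63.64 m.
Depth = down-dip offset × tan(dip) = 63.64 × tan 44° = 63.64 × 0.9657
Depth = 61.46 m

61.5 m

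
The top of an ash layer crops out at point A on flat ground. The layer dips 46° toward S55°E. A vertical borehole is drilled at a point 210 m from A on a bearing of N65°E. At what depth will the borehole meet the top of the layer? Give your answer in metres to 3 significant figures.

The hole lies 60° from the dip direction, so the down-dip offset is 210 × cos 60° = 105.00 m.
Depth = down-dip offset × tan(dip) = 105.00 × tan 46° = 105.00 × 1.0355
Depth = 108.73 m

109 m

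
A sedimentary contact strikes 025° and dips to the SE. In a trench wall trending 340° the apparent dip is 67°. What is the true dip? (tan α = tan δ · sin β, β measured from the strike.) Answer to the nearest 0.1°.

73.3°

The section is 45° from the strike.
tan(true dip) = tan 67° / sin 45° = 3.3317
δ = arctan(3.3317) = 73.29°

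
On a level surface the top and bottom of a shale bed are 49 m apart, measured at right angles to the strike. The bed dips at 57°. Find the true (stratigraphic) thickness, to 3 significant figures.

41.1 m

True thickness t = w · sin(dip) = 49 × sin 57°
t = 49 × 0.8387 = 41.095 m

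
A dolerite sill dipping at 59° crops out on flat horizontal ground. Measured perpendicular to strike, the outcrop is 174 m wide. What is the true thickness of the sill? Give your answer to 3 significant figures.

149 m

True thickness t = w · sin(dip) = 174 × sin 59°
t = 174 × 0.8572 = 149.147 m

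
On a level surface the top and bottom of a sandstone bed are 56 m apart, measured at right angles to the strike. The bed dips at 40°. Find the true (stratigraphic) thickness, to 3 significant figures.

True thickness t = w · sin(dip) = 56 × sin 40°
t = 56 × 0.6428 = 35.996 m

36.0 m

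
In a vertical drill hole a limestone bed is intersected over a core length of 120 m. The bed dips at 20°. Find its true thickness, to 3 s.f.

True thickness t = h · cos(dip) = 120 × cos 20°
t = 120 × 0.9397 = 112.763 m

113 m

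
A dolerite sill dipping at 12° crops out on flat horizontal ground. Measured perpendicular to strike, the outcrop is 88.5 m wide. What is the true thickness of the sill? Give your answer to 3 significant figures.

True thickness t = w · sin(dip) = 88.5 × sin 12°
t = 88.5 × 0.2079 = 18.400 m

18.4 m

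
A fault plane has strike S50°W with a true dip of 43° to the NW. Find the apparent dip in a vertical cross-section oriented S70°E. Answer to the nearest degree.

The strike is S50°W and the section trends S70°E; the acute angle between them is β = 60°.
tan(apparent dip) = tan 43° · sin 60° = 0.8076
α = arctan(0.8076) = 38.92°

39°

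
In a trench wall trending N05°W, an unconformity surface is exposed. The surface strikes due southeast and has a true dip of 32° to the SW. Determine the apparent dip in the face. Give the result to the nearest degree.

22°

The strike is due southeast and the section trends N05°W; the acute angle between them is β = 40°.
tan(apparent dip) = tan 32° · sin 40° = 0.4017
apparent dip = arctan 0.4017 = 21.88°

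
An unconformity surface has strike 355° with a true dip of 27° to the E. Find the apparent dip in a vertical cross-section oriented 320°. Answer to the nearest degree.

Angle between strike (355°) and section (320°): β = 35°.
tan α = tan 27° × sin 35° = 0.5095 × 0.5736 = 0.2923
α = arctan(0.2923) = 16.29°

16°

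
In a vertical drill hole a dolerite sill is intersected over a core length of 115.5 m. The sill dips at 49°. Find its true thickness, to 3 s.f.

True thickness t = h · cos(dip) = 115.5 × cos 49°
t = 115.5 × 0.6561 = 75.775 m

75.8 m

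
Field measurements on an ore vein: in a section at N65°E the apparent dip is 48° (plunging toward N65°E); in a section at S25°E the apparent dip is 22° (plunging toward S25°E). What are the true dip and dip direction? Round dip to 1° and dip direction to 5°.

true dip 50°, dip direction 085°

Each apparent-dip line lies in the plane. As unit vectors (x east, y north, z up), v₁ plunges 48°→N65°E and v₂ plunges 22°→S25°E.
n = v₁ × v₂ = (0.730, 0.064, 0.620) (taken with n_z > 0).
True dip = arccos(n_z / |n|) = arccos(0.6459) = 49.8°.
Dip direction = azimuth of (n_x, n_y) = atan2(0.730, 0.064) = 85°.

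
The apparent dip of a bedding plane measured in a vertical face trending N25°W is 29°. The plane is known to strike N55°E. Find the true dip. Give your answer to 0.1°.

29.4°

The section is 80° from the strike.
tan δ = tan α / sin β = tan 29° / sin 80° = 0.5543 / 0.9848 = 0.5629
true dip = arctan 0.5629 = 29.37°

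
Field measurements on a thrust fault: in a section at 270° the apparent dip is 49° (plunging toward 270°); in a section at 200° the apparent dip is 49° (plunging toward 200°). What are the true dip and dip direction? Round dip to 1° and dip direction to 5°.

true dip 55°, dip direction 235°

Represent each trace as a vector plunging at its apparent dip toward its trend (east-north-up frame): v₁ = (-0.656, -0.000, -0.755), v₂ = (-0.224, -0.616, -0.755).
The plane normal is n = v₁ × v₂ ∝ (-0.465, -0.326, 0.404).
True dip = arccos(n_z / |n|) = arccos(0.5800) = 54.5°.
Dip direction = azimuth of (n_x, n_y) = atan2(-0.465, -0.326) = 235°.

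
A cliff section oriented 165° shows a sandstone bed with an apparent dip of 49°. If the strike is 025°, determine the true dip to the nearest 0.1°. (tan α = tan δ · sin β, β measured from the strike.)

60.8°

The section is 40° from the strike.
tan δ = tan α / sin β = tan 49° / sin 40° = 1.1504 / 0.6428 = 1.7897
true dip = arctan 1.7897 = 60.80°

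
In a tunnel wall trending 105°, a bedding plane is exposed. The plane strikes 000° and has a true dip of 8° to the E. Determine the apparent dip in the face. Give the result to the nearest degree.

8°

Angle between strike (000°) and section (105°): β = 75°.
tan α = tan 8° × sin 75° = 0.1405 × 0.9659 = 0.1358
apparent dip = arctan 0.1358 = 7.73°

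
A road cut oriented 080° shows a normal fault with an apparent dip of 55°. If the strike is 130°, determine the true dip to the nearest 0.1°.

61.8°

The section is 50° from the strike.
tan δ = tan α / sin β = tan 55° / sin 50° = 1.4281 / 0.7660 = 1.8643
true dip = arctan 1.8643 = 61.79°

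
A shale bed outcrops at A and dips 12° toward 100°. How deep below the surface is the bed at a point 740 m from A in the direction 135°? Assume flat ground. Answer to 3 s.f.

129 m

The hole lies 35° from the dip direction, so the down-dip offset is 740 × cos 35° = 606.17 m.
Depth = down-dip offset × tan(dip) = 606.17 × tan 12° = 606.17 × 0.2126
Depth = 128.85 m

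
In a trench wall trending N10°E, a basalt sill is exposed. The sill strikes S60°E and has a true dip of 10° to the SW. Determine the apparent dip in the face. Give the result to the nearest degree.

9°

The strike is S60°E and the section trends N10°E; the acute angle between them is β = 70°.
tan α = tan 10° × sin 70° = 0.1763 × 0.9397 = 0.1657
apparent dip = arctan 0.1657 = 9.41°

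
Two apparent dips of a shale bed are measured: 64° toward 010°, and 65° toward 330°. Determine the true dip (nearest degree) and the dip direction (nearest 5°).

Each apparent-dip line lies in the plane. As unit vectors (x east, y north, z up), v₁ plunges 64°→010° and v₂ plunges 65°→330°.
n = v₁ × v₂ = (-0.062, 0.259, 0.119) (taken with n_z > 0).
Dip δ = arctan(|n_h|/n_z) = arctan(0.266/0.119) = 65.9°.
The horizontal component of n points toward azimuth atan2(n_x, n_y) = 346°, the dip direction.

true dip 66°, dip direction 345°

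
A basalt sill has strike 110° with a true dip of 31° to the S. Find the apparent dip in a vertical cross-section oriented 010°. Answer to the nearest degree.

31°

The strike is 110° and the section trends 010°; the acute angle between them is β = 80°.
tan(apparent dip) = tan 31° · sin 80° = 0.5917
α = arctan(0.5917) = 30.61°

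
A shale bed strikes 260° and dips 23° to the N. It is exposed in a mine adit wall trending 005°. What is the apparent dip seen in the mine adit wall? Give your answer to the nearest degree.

22°

The strike is 260° and the section trends 005°; the acute angle between them is β = 75°.
tan(apparent dip) = tan 23° · sin 75° = 0.4100
α = arctan(0.4100) = 22.29°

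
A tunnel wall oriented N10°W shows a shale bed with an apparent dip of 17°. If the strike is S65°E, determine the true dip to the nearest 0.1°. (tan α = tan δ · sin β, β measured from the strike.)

20.5°

β = acute angle between strike S65°E and section N10°W = 55°.
tan δ = tan α / sin β = tan 17° / sin 55° = 0.3057 / 0.8192 = 0.3732
δ = arctan(0.3732) = 20.47°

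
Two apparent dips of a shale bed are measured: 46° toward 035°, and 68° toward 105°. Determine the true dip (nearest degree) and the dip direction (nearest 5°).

true dip 68°, dip direction 100°

Each apparent-dip line lies in the plane. As unit vectors (x east, y north, z up), v₁ plunges 46°→035° and v₂ plunges 68°→105°.
Cross product v₁ × v₂ gives the pole to the plane: n ∝ (0.597, -0.109, 0.245).
True dip = arccos(n_z / |n|) = arccos(0.3735) = 68.1°.
Dip direction = atan2(0.597, -0.109) = 100° (azimuth of n's horizontal projection).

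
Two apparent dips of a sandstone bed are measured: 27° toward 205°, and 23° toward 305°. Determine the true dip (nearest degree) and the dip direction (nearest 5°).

true dip 36°, dip direction 250°

Each apparent-dip line lies in the plane. As unit vectors (x east, y north, z up), v₁ plunges 27°→205° and v₂ plunges 23°→305°.
n = v₁ × v₂ = (-0.555, -0.195, 0.808) (taken with n_z > 0).
Dip δ = arctan(|n_h|/n_z) = arctan(0.589/0.808) = 36.1°.
Dip direction = atan2(-0.555, -0.195) = 251° (azimuth of n's horizontal projection).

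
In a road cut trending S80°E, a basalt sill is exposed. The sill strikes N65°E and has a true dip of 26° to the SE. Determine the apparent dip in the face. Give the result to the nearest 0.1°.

15.6°

Angle between strike (N65°E) and section (S80°E): β = 35°.
tan α = tan 26° × sin 35° = 0.4877 × 0.5736 = 0.2798
apparent dip = arctan 0.2798 = 15.63°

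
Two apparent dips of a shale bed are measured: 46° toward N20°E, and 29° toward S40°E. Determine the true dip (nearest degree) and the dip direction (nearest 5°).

Represent each trace as a vector plunging at its apparent dip toward its trend (east-north-up frame): v₁ = (0.238, 0.653, -0.719), v₂ = (0.562, -0.670, -0.485).
n = v₁ × v₂ = (0.798, 0.289, 0.526) (taken with n_z > 0).
True dip = arccos(n_z / |n|) = arccos(0.5267) = 58.2°.
The horizontal component of n points toward azimuth atan2(n_x, n_y) = 70°, the dip direction.

true dip 58°, dip direction 070°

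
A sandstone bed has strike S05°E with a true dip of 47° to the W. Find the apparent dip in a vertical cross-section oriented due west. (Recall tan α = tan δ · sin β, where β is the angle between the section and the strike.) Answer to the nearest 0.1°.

46.9°

The strike is S05°E and the section trends due west; the acute angle between them is β = 85°.
tan(apparent dip) = tan 47° · sin 85° = 1.0683
apparent dip = arctan 1.0683 = 46.89°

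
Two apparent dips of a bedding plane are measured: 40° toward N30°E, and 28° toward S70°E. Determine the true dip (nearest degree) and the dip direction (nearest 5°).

true dip 43°, dip direction 055°

Each apparent-dip line lies in the plane. As unit vectors (x east, y north, z up), v₁ plunges 40°→N30°E and v₂ plunges 28°→S70°E.
n = v₁ × v₂ = (0.506, 0.354, 0.666) (taken with n_z > 0).
True dip = arccos(n_z / |n|) = arccos(0.7337) = 42.8°.
The horizontal component of n points toward azimuth atan2(n_x, n_y) = 55°, the dip direction.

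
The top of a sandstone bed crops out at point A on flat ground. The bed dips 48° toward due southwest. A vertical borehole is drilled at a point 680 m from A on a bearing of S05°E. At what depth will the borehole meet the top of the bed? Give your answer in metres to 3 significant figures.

The hole lies 50° from the dip direction, so the down-dip offset is 680 × cos 50° = 437.10 m.
Depth = down-dip offset × tan(dip) = 437.10 × tan 48° = 437.10 × 1.1106
Depth = 485.44 m

485 m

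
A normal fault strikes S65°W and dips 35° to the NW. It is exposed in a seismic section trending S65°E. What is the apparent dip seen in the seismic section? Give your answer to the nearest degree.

28°

The section lies 50° from the strike.
tan(apparent dip) = tan 35° · sin 50° = 0.5364
apparent dip = arctan 0.5364 = 28.21°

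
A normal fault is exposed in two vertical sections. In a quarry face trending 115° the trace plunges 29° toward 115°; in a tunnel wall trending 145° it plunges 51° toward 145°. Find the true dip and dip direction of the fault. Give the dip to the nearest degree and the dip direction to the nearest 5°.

Represent each trace as a vector plunging at its apparent dip toward its trend (east-north-up frame): v₁ = (0.793, -0.370, -0.485), v₂ = (0.361, -0.516, -0.777).
Cross product v₁ × v₂ gives the pole to the plane: n ∝ (-0.037, -0.441, 0.275).
Dip δ = arctan(|n_h|/n_z) = arctan(0.443/0.275) = 58.1°.
The horizontal component of n points toward azimuth atan2(n_x, n_y) = 185°, the dip direction.

true dip 58°, dip direction 185°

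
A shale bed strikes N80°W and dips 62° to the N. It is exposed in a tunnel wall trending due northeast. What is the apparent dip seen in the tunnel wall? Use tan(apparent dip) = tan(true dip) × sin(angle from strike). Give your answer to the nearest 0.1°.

57.0°

Angle between strike (N80°W) and section (due northeast): β = 55°.
tan(apparent dip) = tan 62° · sin 55° = 1.5406
apparent dip = arctan 1.5406 = 57.01°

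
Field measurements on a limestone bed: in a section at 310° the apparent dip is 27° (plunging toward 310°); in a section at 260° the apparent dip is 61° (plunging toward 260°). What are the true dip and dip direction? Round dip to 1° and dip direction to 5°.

Each apparent-dip line lies in the plane. As unit vectors (x east, y north, z up), v₁ plunges 27°→310° and v₂ plunges 61°→260°.
Cross product v₁ × v₂ gives the pole to the plane: n ∝ (-0.539, -0.380, 0.331).
True dip = arccos(n_z / |n|) = arccos(0.4483) = 63.4°.
The horizontal component of n points toward azimuth atan2(n_x, n_y) = 235°, the dip direction.

true dip 63°, dip direction 235°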